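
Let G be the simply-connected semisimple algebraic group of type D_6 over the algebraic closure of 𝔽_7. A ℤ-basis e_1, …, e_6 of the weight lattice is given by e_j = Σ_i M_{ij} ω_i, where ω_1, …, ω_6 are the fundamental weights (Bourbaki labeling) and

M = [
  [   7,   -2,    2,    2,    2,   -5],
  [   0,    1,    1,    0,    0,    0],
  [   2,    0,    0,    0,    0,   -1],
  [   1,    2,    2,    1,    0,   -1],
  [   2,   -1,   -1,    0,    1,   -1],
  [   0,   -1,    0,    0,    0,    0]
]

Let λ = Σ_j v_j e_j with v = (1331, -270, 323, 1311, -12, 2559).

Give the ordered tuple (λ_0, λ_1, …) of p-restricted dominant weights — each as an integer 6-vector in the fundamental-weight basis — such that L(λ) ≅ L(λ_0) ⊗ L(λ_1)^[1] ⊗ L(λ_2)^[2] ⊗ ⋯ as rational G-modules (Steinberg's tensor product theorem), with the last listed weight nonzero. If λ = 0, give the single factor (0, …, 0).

((5, 4, 5, 0, 3, 4), (1, 0, 0, 6, 5, 3), (6, 1, 2, 3, 0, 5))

In the fundamental-weight basis, λ has coordinates c = M·v (v = (1331, -270, 323, 1311, -12, 2559)):
  c_1 = 7·1331 + (-2)·(-270) + 2·323 + 2·1311 + (2)·(-12) + (-5)·(2559) = 306
  c_2 = 0·1331 + (1)·(-270) + 1·323 + 0·1311 + (0)·(-12) + 0·2559 = 53
  c_3 = 2·1331 + (0)·(-270) + 0·323 + 0·1311 + (0)·(-12) + (-1)·(2559) = 103
  c_4 = 1·1331 + (2)·(-270) + 2·323 + 1·1311 + (0)·(-12) + (-1)·(2559) = 189
  c_5 = 2·1331 + (-1)·(-270) + (-1)·(323) + 0·1311 + (1)·(-12) + (-1)·(2559) = 38
  c_6 = 0·1331 + (-1)·(-270) + 0·323 + 0·1311 + (0)·(-12) + 0·2559 = 270
Base-7 expansion of each c_i:
  c_1 = 306 = 5·7^0 + 1·7^1 + 6·7^2
  c_2 = 53 = 4·7^0 + 0·7^1 + 1·7^2
  c_3 = 103 = 5·7^0 + 0·7^1 + 2·7^2
  c_4 = 189 = 0·7^0 + 6·7^1 + 3·7^2
  c_5 = 38 = 3·7^0 + 5·7^1
  c_6 = 270 = 4·7^0 + 3·7^1 + 5·7^2
Factor λ_0 = (5, 4, 5, 0, 3, 4)
Factor λ_1 = (1, 0, 0, 6, 5, 3)
Factor λ_2 = (6, 1, 2, 3, 0, 5)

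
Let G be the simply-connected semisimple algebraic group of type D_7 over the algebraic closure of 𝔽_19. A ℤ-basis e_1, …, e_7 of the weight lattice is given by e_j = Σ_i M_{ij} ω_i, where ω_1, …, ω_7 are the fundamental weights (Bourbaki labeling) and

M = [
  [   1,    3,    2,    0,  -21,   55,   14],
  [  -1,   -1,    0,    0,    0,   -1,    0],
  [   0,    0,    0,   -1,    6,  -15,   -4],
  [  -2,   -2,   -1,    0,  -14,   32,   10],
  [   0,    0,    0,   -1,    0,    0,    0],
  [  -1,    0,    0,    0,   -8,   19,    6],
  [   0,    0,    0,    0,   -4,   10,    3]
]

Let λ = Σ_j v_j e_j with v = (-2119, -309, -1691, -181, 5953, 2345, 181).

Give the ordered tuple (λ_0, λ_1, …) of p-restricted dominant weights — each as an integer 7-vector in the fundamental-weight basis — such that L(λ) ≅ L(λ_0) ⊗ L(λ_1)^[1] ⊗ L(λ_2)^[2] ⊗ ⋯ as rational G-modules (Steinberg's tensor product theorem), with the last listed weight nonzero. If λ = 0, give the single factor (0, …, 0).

Change of basis e → ω: c = M·v where v = (-2119, -309, -1691, -181, 5953, 2345, 181):
  c_1 = (1)·(-2119) + (3)·(-309) + (2)·(-1691) + (0)·(-181) + (-21)·(5953) + (55)·(2345) + (14)·(181) = 68
  c_2 = (-1)·(-2119) + (-1)·(-309) + (0)·(-1691) + (0)·(-181) + (0)·(5953) + (-1)·(2345) + (0)·(181) = 83
  c_3 = (0)·(-2119) + (0)·(-309) + (0)·(-1691) + (-1)·(-181) + (6)·(5953) + (-15)·(2345) + (-4)·(181) = 0
  c_4 = (-2)·(-2119) + (-2)·(-309) + (-1)·(-1691) + (0)·(-181) + (-14)·(5953) + (32)·(2345) + (10)·(181) = 55
  c_5 = (0)·(-2119) + (0)·(-309) + (0)·(-1691) + (-1)·(-181) + (0)·(5953) + (0)·(2345) + (0)·(181) = 181
  c_6 = (-1)·(-2119) + (0)·(-309) + (0)·(-1691) + (0)·(-181) + (-8)·(5953) + (19)·(2345) + (6)·(181) = 136
  c_7 = (0)·(-2119) + (0)·(-309) + (0)·(-1691) + (0)·(-181) + (-4)·(5953) + (10)·(2345) + (3)·(181) = 181
p = 19; digits c_i = Σ_j d_{ij}·19^j, 0 ≤ d_{ij} < 19:
  c_1 = 68 = 11·19^0 + 3·19^1
  c_2 = 83 = 7·19^0 + 4·19^1
  c_3 = 0
  c_4 = 55 = 17·19^0 + 2·19^1
  c_5 = 181 = 10·19^0 + 9·19^1
  c_6 = 136 = 3·19^0 + 7·19^1
  c_7 = 181 = 10·19^0 + 9·19^1
p-restricted factor λ_0 = (11, 7, 0, 17, 10, 3, 10)
p-restricted factor λ_1 = (3, 4, 0, 2, 9, 7, 9)

((11, 7, 0, 17, 10, 3, 10), (3, 4, 0, 2, 9, 7, 9))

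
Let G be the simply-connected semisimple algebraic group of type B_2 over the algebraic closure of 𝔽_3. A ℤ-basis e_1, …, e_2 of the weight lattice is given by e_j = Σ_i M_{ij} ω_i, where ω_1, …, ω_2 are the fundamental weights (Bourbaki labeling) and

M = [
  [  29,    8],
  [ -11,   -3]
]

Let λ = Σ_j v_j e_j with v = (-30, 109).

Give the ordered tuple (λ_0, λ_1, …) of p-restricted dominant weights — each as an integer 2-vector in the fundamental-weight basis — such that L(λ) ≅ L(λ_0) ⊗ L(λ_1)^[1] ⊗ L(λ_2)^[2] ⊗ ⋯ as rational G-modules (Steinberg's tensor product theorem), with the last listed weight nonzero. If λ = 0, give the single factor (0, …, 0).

((2, 0), (0, 1))

In the fundamental-weight basis, λ has coordinates c = M·v (v = (-30, 109)):
  c_1 = 29*-30 + 8*109 = 2
  c_2 = -11*-30 + -3*109 = 3
p = 3; digits c_i = Σ_j d_{ij}·3^j, 0 ≤ d_{ij} < 3:
  c_1 = 2 = 2·3^0
  c_2 = 3 = 0·3^0 + 1·3^1
Factor λ_0 = (2, 0)
Factor λ_1 = (0, 1)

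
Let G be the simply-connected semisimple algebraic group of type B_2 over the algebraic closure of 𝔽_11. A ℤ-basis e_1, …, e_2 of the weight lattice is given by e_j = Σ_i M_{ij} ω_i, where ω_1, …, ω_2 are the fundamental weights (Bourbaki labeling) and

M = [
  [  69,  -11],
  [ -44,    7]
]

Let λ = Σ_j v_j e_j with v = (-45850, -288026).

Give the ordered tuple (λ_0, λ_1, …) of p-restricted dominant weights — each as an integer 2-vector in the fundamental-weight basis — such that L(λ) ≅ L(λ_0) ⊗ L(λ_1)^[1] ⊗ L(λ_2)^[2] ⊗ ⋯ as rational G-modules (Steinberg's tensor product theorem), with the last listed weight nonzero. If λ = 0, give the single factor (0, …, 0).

((5, 8), (3, 0), (5, 10), (3, 0))

Compute c_i = Σ_j M_{ij} v_j with v = (-45850, -288026):
  c_1 = (69)·(-45850) + (-11)·(-288026) = 4636
  c_2 = (-44)·(-45850) + (7)·(-288026) = 1218
Base-11 expansion of each c_i:
  c_1 = 4636 = 5·11^0 + 3·11^1 + 5·11^2 + 3·11^3
  c_2 = 1218 = 8·11^0 + 0·11^1 + 10·11^2
p-restricted factor λ_0 = (5, 8)
p-restricted factor λ_1 = (3, 0)
p-restricted factor λ_2 = (5, 10)
p-restricted factor λ_3 = (3, 0)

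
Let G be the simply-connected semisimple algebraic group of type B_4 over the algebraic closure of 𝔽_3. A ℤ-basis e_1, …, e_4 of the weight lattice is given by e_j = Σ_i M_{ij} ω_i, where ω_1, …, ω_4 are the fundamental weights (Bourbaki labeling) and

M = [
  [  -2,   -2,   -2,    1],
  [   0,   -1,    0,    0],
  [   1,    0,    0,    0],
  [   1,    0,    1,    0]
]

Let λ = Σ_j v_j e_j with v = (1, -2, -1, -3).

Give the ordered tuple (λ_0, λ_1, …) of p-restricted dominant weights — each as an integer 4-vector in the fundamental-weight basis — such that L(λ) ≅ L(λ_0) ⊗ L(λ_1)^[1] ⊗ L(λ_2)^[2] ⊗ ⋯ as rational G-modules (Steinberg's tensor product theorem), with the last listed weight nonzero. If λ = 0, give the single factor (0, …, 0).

((1, 2, 1, 0),)

In the fundamental-weight basis, λ has coordinates c = M·v (v = (1, -2, -1, -3)):
  c_1 = (-2)·(1) + (-2)·(-2) + (-2)·(-1) + (1)·(-3) = 1
  c_2 = (0)·(1) + (-1)·(-2) + (0)·(-1) + (0)·(-3) = 2
  c_3 = (1)·(1) + (0)·(-2) + (0)·(-1) + (0)·(-3) = 1
  c_4 = (1)·(1) + (0)·(-2) + (1)·(-1) + (0)·(-3) = 0
Expand coordinatewise in base 3:
  c_1 = 1 = 1·3^0
  c_2 = 2 = 2·3^0
  c_3 = 1 = 1·3^0
  c_4 = 0
λ_0 = (1, 2, 1, 0)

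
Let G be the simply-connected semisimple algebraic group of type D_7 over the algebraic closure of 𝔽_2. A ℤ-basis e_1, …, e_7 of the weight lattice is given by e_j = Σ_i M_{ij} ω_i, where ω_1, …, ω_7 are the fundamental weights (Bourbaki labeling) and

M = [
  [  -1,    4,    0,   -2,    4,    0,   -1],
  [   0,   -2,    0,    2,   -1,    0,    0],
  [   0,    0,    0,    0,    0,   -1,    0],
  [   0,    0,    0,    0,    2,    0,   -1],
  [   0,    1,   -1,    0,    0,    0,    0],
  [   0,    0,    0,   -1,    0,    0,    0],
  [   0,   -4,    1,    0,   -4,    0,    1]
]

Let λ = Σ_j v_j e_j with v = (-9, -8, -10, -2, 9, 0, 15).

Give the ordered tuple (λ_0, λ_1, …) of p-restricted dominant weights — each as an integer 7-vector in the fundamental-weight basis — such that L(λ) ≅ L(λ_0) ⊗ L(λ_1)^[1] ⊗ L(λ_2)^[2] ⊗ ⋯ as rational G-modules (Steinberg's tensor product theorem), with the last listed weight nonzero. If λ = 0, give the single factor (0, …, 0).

((0, 1, 0, 1, 0, 0, 1), (1, 1, 0, 1, 1, 1, 0))

ω-coordinates c = M·v, v = (-9, -8, -10, -2, 9, 0, 15):
  c_1 = (-1)·(-9) + (4)·(-8) + (0)·(-10) + (-2)·(-2) + 4·9 + 0·0 + (-1)·(15) = 2
  c_2 = (0)·(-9) + (-2)·(-8) + (0)·(-10) + (2)·(-2) + (-1)·(9) + 0·0 + 0·15 = 3
  c_3 = (0)·(-9) + (0)·(-8) + (0)·(-10) + (0)·(-2) + 0·9 + (-1)·(0) + 0·15 = 0
  c_4 = (0)·(-9) + (0)·(-8) + (0)·(-10) + (0)·(-2) + 2·9 + 0·0 + (-1)·(15) = 3
  c_5 = (0)·(-9) + (1)·(-8) + (-1)·(-10) + (0)·(-2) + 0·9 + 0·0 + 0·15 = 2
  c_6 = (0)·(-9) + (0)·(-8) + (0)·(-10) + (-1)·(-2) + 0·9 + 0·0 + 0·15 = 2
  c_7 = (0)·(-9) + (-4)·(-8) + (1)·(-10) + (0)·(-2) + (-4)·(9) + 0·0 + 1·15 = 1
Writing each c_i in base p = 2:
  c_1 = 2 = 0·2^0 + 1·2^1
  c_2 = 3 = 1·2^0 + 1·2^1
  c_3 = 0
  c_4 = 3 = 1·2^0 + 1·2^1
  c_5 = 2 = 0·2^0 + 1·2^1
  c_6 = 2 = 0·2^0 + 1·2^1
  c_7 = 1 = 1·2^0
λ_0 = (0, 1, 0, 1, 0, 0, 1)
λ_1 = (1, 1, 0, 1, 1, 1, 0)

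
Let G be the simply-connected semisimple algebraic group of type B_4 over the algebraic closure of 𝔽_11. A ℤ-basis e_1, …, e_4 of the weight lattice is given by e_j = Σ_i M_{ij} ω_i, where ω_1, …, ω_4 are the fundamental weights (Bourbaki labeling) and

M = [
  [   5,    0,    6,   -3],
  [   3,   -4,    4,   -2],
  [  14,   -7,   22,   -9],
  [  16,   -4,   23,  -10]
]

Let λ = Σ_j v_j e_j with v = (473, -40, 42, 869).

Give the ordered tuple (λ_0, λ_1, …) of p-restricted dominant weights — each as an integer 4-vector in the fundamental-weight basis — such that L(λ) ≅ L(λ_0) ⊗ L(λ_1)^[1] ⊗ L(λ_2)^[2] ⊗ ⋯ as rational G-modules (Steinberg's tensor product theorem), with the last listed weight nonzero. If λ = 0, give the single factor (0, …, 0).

((10, 9, 5, 4),)

In the fundamental-weight basis, λ has coordinates c = M·v (v = (473, -40, 42, 869)):
  c_1 = (5)·(473) + (0)·(-40) + (6)·(42) + (-3)·(869) = 10
  c_2 = (3)·(473) + (-4)·(-40) + (4)·(42) + (-2)·(869) = 9
  c_3 = (14)·(473) + (-7)·(-40) + (22)·(42) + (-9)·(869) = 5
  c_4 = (16)·(473) + (-4)·(-40) + (23)·(42) + (-10)·(869) = 4
Base-11 expansion of each c_i:
  c_1 = 10 = 10·11^0
  c_2 = 9 = 9·11^0
  c_3 = 5 = 5·11^0
  c_4 = 4 = 4·11^0
λ_0 = (10, 9, 5, 4)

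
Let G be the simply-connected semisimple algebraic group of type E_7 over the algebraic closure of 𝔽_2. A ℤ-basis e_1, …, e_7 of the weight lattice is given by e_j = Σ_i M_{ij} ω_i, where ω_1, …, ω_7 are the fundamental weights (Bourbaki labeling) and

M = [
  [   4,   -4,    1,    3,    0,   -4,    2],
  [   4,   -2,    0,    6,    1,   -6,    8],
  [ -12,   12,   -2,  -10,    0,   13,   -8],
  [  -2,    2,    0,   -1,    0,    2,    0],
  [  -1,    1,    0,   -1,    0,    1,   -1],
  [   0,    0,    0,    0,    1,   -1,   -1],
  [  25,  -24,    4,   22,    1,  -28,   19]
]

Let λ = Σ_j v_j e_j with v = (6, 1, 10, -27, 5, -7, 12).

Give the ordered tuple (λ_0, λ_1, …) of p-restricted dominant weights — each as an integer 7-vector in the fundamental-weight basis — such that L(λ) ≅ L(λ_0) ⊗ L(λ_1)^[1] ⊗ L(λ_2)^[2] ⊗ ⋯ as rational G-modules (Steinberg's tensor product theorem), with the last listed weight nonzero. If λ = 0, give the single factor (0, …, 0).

Compute c_i = Σ_j M_{ij} v_j with v = (6, 1, 10, -27, 5, -7, 12):
  c_1 = 4*6 + -4*1 + 1*10 + 3*-27 + 0*5 + -4*-7 + 2*12 = 1
  c_2 = 4*6 + -2*1 + 0*10 + 6*-27 + 1*5 + -6*-7 + 8*12 = 3
  c_3 = -12*6 + 12*1 + -2*10 + -10*-27 + 0*5 + 13*-7 + -8*12 = 3
  c_4 = -2*6 + 2*1 + 0*10 + -1*-27 + 0*5 + 2*-7 + 0*12 = 3
  c_5 = -1*6 + 1*1 + 0*10 + -1*-27 + 0*5 + 1*-7 + -1*12 = 3
  c_6 = 0*6 + 0*1 + 0*10 + 0*-27 + 1*5 + -1*-7 + -1*12 = 0
  c_7 = 25*6 + -24*1 + 4*10 + 22*-27 + 1*5 + -28*-7 + 19*12 = 1
Base-2 expansion of each c_i:
  c_1 = 1 = 1·2^0
  c_2 = 3 = 1·2^0 + 1·2^1
  c_3 = 3 = 1·2^0 + 1·2^1
  c_4 = 3 = 1·2^0 + 1·2^1
  c_5 = 3 = 1·2^0 + 1·2^1
  c_6 = 0
  c_7 = 1 = 1·2^0
λ_0 = (1, 1, 1, 1, 1, 0, 1)
λ_1 = (0, 1, 1, 1, 1, 0, 0)

((1, 1, 1, 1, 1, 0, 1), (0, 1, 1, 1, 1, 0, 0))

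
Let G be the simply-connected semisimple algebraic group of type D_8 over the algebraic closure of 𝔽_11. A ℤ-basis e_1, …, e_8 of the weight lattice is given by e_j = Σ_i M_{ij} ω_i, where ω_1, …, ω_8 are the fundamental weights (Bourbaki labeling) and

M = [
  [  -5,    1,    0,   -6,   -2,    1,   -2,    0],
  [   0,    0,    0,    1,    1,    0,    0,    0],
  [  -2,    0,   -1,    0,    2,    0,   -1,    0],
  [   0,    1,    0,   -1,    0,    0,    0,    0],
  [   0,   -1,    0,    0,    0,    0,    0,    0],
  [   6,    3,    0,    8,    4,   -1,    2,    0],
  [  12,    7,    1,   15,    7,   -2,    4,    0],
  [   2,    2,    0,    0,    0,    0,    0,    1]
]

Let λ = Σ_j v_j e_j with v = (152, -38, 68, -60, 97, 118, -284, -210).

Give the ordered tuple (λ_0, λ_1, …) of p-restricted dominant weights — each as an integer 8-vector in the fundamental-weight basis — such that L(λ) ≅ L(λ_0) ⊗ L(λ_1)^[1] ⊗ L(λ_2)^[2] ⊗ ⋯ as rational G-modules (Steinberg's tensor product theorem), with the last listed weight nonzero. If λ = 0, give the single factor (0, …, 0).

In the fundamental-weight basis, λ has coordinates c = M·v (v = (152, -38, 68, -60, 97, 118, -284, -210)):
  c_1 = (-5)·(152) + (1)·(-38) + (0)·(68) + (-6)·(-60) + (-2)·(97) + (1)·(118) + (-2)·(-284) + (0)·(-210) = 54
  c_2 = (0)·(152) + (0)·(-38) + (0)·(68) + (1)·(-60) + (1)·(97) + (0)·(118) + (0)·(-284) + (0)·(-210) = 37
  c_3 = (-2)·(152) + (0)·(-38) + (-1)·(68) + (0)·(-60) + (2)·(97) + (0)·(118) + (-1)·(-284) + (0)·(-210) = 106
  c_4 = (0)·(152) + (1)·(-38) + (0)·(68) + (-1)·(-60) + (0)·(97) + (0)·(118) + (0)·(-284) + (0)·(-210) = 22
  c_5 = (0)·(152) + (-1)·(-38) + (0)·(68) + (0)·(-60) + (0)·(97) + (0)·(118) + (0)·(-284) + (0)·(-210) = 38
  c_6 = (6)·(152) + (3)·(-38) + (0)·(68) + (8)·(-60) + (4)·(97) + (-1)·(118) + (2)·(-284) + (0)·(-210) = 20
  c_7 = (12)·(152) + (7)·(-38) + (1)·(68) + (15)·(-60) + (7)·(97) + (-2)·(118) + (4)·(-284) + (0)·(-210) = 33
  c_8 = (2)·(152) + (2)·(-38) + (0)·(68) + (0)·(-60) + (0)·(97) + (0)·(118) + (0)·(-284) + (1)·(-210) = 18
Base-11 expansion of each c_i:
  c_1 = 54 = 10·11^0 + 4·11^1
  c_2 = 37 = 4·11^0 + 3·11^1
  c_3 = 106 = 7·11^0 + 9·11^1
  c_4 = 22 = 0·11^0 + 2·11^1
  c_5 = 38 = 5·11^0 + 3·11^1
  c_6 = 20 = 9·11^0 + 1·11^1
  c_7 = 33 = 0·11^0 + 3·11^1
  c_8 = 18 = 7·11^0 + 1·11^1
p-restricted factor λ_0 = (10, 4, 7, 0, 5, 9, 0, 7)
p-restricted factor λ_1 = (4, 3, 9, 2, 3, 1, 3, 1)

((10, 4, 7, 0, 5, 9, 0, 7), (4, 3, 9, 2, 3, 1, 3, 1))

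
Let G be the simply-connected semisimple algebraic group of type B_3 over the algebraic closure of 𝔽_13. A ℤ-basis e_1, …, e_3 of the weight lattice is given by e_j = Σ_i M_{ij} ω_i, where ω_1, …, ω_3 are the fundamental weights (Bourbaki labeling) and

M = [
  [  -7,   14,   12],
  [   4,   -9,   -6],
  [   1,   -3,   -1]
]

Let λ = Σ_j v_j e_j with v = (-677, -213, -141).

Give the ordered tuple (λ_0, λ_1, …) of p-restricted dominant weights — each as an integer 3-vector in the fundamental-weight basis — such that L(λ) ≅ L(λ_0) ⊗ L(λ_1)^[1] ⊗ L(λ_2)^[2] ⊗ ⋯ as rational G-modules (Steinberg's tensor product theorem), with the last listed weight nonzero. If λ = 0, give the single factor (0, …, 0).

((0, 3, 12), (5, 4, 7))

Compute c_i = Σ_j M_{ij} v_j with v = (-677, -213, -141):
  c_1 = (-7)·(-677) + (14)·(-213) + (12)·(-141) = 65
  c_2 = (4)·(-677) + (-9)·(-213) + (-6)·(-141) = 55
  c_3 = (1)·(-677) + (-3)·(-213) + (-1)·(-141) = 103
Expand coordinatewise in base 13:
  c_1 = 65 = 0·13^0 + 5·13^1
  c_2 = 55 = 3·13^0 + 4·13^1
  c_3 = 103 = 12·13^0 + 7·13^1
p-restricted factor λ_0 = (0, 3, 12)
p-restricted factor λ_1 = (5, 4, 7)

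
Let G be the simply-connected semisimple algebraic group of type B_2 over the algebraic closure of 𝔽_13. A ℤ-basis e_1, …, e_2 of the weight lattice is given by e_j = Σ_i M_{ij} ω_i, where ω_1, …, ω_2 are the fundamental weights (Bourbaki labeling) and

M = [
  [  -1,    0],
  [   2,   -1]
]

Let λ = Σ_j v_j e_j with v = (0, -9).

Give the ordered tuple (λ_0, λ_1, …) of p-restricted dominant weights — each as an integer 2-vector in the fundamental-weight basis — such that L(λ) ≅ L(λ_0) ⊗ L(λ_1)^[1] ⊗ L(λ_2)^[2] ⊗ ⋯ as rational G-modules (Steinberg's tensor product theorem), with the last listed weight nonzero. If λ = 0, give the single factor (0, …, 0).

In the fundamental-weight basis, λ has coordinates c = M·v (v = (0, -9)):
  c_1 = (-1)·(0) + (0)·(-9) = 0
  c_2 = (2)·(0) + (-1)·(-9) = 9
p = 13; digits c_i = Σ_j d_{ij}·13^j, 0 ≤ d_{ij} < 13:
  c_1 = 0
  c_2 = 9 = 9·13^0
λ_0 = (0, 9)

((0, 9),)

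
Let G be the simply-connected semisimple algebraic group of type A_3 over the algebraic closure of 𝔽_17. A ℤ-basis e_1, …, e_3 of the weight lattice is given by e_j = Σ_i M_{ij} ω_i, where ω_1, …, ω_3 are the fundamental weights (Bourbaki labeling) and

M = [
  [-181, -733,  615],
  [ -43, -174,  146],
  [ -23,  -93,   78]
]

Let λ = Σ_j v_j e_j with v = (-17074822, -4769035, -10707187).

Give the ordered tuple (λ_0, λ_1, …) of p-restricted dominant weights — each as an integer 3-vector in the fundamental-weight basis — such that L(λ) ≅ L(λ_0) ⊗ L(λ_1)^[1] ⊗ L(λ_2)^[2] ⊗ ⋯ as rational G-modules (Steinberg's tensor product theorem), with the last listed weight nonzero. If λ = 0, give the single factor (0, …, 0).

((10, 4, 4), (4, 7, 0), (13, 13, 16), (14, 5, 15), (15, 9, 12))

Change of basis e → ω: c = M·v where v = (-17074822, -4769035, -10707187):
  c_1 = -181*-17074822 + -733*-4769035 + 615*-10707187 = 1325432
  c_2 = -43*-17074822 + -174*-4769035 + 146*-10707187 = 780134
  c_3 = -23*-17074822 + -93*-4769035 + 78*-10707187 = 1080575
p = 17; digits c_i = Σ_j d_{ij}·17^j, 0 ≤ d_{ij} < 17:
  c_1 = 1325432 = 10·17^0 + 4·17^1 + 13·17^2 + 14·17^3 + 15·17^4
  c_2 = 780134 = 4·17^0 + 7·17^1 + 13·17^2 + 5·17^3 + 9·17^4
  c_3 = 1080575 = 4·17^0 + 0·17^1 + 16·17^2 + 15·17^3 + 12·17^4
λ_0 = (10, 4, 4)
λ_1 = (4, 7, 0)
λ_2 = (13, 13, 16)
λ_3 = (14, 5, 15)
λ_4 = (15, 9, 12)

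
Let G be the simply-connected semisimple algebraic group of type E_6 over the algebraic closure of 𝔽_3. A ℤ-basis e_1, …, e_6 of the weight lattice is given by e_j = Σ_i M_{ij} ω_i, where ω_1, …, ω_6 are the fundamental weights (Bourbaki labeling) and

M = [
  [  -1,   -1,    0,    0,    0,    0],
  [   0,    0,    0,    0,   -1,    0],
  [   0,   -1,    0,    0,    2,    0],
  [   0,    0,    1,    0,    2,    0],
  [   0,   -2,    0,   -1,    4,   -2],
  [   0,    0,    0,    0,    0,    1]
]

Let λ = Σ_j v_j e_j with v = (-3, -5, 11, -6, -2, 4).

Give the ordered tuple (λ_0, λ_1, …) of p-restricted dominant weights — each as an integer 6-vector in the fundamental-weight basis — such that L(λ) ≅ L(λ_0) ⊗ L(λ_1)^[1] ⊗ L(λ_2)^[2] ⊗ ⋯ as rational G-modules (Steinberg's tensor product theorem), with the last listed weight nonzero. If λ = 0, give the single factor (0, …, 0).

((2, 2, 1, 1, 0, 1), (2, 0, 0, 2, 0, 1))

ω-coordinates c = M·v, v = (-3, -5, 11, -6, -2, 4):
  c_1 = (-1)·(-3) + (-1)·(-5) + 0·11 + (0)·(-6) + (0)·(-2) + 0·4 = 8
  c_2 = (0)·(-3) + (0)·(-5) + 0·11 + (0)·(-6) + (-1)·(-2) + 0·4 = 2
  c_3 = (0)·(-3) + (-1)·(-5) + 0·11 + (0)·(-6) + (2)·(-2) + 0·4 = 1
  c_4 = (0)·(-3) + (0)·(-5) + 1·11 + (0)·(-6) + (2)·(-2) + 0·4 = 7
  c_5 = (0)·(-3) + (-2)·(-5) + 0·11 + (-1)·(-6) + (4)·(-2) + (-2)·(4) = 0
  c_6 = (0)·(-3) + (0)·(-5) + 0·11 + (0)·(-6) + (0)·(-2) + 1·4 = 4
Base-3 expansion of each c_i:
  c_1 = 8 = 2·3^0 + 2·3^1
  c_2 = 2 = 2·3^0
  c_3 = 1 = 1·3^0
  c_4 = 7 = 1·3^0 + 2·3^1
  c_5 = 0
  c_6 = 4 = 1·3^0 + 1·3^1
Factor λ_0 = (2, 2, 1, 1, 0, 1)
Factor λ_1 = (2, 0, 0, 2, 0, 1)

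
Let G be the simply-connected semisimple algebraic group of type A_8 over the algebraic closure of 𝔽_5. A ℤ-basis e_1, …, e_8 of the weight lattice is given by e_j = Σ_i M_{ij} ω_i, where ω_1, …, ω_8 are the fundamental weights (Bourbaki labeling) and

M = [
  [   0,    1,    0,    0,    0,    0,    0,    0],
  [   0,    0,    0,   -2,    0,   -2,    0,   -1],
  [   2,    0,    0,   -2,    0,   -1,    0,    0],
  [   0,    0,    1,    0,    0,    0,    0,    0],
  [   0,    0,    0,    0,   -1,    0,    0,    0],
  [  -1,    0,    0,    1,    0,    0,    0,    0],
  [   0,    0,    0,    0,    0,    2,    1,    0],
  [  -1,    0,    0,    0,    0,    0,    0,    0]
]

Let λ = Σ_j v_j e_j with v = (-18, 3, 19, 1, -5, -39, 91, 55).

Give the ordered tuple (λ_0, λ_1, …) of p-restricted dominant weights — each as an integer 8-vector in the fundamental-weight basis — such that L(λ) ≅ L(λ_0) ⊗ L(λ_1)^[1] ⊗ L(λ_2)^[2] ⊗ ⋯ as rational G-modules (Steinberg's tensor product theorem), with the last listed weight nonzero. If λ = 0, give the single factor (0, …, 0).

((3, 1, 1, 4, 0, 4, 3, 3), (0, 4, 0, 3, 1, 3, 2, 3))

Change of basis e → ω: c = M·v where v = (-18, 3, 19, 1, -5, -39, 91, 55):
  c_1 = (0)·(-18) + (1)·(3) + (0)·(19) + (0)·(1) + (0)·(-5) + (0)·(-39) + (0)·(91) + (0)·(55) = 3
  c_2 = (0)·(-18) + (0)·(3) + (0)·(19) + (-2)·(1) + (0)·(-5) + (-2)·(-39) + (0)·(91) + (-1)·(55) = 21
  c_3 = (2)·(-18) + (0)·(3) + (0)·(19) + (-2)·(1) + (0)·(-5) + (-1)·(-39) + (0)·(91) + (0)·(55) = 1
  c_4 = (0)·(-18) + (0)·(3) + (1)·(19) + (0)·(1) + (0)·(-5) + (0)·(-39) + (0)·(91) + (0)·(55) = 19
  c_5 = (0)·(-18) + (0)·(3) + (0)·(19) + (0)·(1) + (-1)·(-5) + (0)·(-39) + (0)·(91) + (0)·(55) = 5
  c_6 = (-1)·(-18) + (0)·(3) + (0)·(19) + (1)·(1) + (0)·(-5) + (0)·(-39) + (0)·(91) + (0)·(55) = 19
  c_7 = (0)·(-18) + (0)·(3) + (0)·(19) + (0)·(1) + (0)·(-5) + (2)·(-39) + (1)·(91) + (0)·(55) = 13
  c_8 = (-1)·(-18) + (0)·(3) + (0)·(19) + (0)·(1) + (0)·(-5) + (0)·(-39) + (0)·(91) + (0)·(55) = 18
Base-5 expansion of each c_i:
  c_1 = 3 = 3·5^0
  c_2 = 21 = 1·5^0 + 4·5^1
  c_3 = 1 = 1·5^0
  c_4 = 19 = 4·5^0 + 3·5^1
  c_5 = 5 = 0·5^0 + 1·5^1
  c_6 = 19 = 4·5^0 + 3·5^1
  c_7 = 13 = 3·5^0 + 2·5^1
  c_8 = 18 = 3·5^0 + 3·5^1
Factor λ_0 = (3, 1, 1, 4, 0, 4, 3, 3)
Factor λ_1 = (0, 4, 0, 3, 1, 3, 2, 3)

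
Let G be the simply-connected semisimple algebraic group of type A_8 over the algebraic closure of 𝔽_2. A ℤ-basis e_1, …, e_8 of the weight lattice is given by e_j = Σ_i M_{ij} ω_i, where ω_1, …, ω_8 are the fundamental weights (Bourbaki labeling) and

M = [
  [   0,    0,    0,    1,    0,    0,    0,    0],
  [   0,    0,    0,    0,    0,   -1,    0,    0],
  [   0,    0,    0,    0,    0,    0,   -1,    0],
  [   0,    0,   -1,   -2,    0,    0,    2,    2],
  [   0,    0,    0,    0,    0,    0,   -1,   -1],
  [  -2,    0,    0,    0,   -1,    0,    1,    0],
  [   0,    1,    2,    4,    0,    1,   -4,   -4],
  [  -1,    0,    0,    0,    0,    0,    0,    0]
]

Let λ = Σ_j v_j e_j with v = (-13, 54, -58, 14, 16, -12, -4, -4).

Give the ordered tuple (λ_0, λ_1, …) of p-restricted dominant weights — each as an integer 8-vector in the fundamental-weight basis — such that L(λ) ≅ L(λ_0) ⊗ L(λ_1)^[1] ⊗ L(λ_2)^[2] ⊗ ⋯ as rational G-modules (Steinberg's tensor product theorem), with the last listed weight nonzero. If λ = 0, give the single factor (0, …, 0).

((0, 0, 0, 0, 0, 0, 0, 1), (1, 0, 0, 1, 0, 1, 1, 0), (1, 1, 1, 1, 0, 1, 1, 1), (1, 1, 0, 1, 1, 0, 1, 1))

Change of basis e → ω: c = M·v where v = (-13, 54, -58, 14, 16, -12, -4, -4):
  c_1 = 0*-13 + 0*54 + 0*-58 + 1*14 + 0*16 + 0*-12 + 0*-4 + 0*-4 = 14
  c_2 = 0*-13 + 0*54 + 0*-58 + 0*14 + 0*16 + -1*-12 + 0*-4 + 0*-4 = 12
  c_3 = 0*-13 + 0*54 + 0*-58 + 0*14 + 0*16 + 0*-12 + -1*-4 + 0*-4 = 4
  c_4 = 0*-13 + 0*54 + -1*-58 + -2*14 + 0*16 + 0*-12 + 2*-4 + 2*-4 = 14
  c_5 = 0*-13 + 0*54 + 0*-58 + 0*14 + 0*16 + 0*-12 + -1*-4 + -1*-4 = 8
  c_6 = -2*-13 + 0*54 + 0*-58 + 0*14 + -1*16 + 0*-12 + 1*-4 + 0*-4 = 6
  c_7 = 0*-13 + 1*54 + 2*-58 + 4*14 + 0*16 + 1*-12 + -4*-4 + -4*-4 = 14
  c_8 = -1*-13 + 0*54 + 0*-58 + 0*14 + 0*16 + 0*-12 + 0*-4 + 0*-4 = 13
Expand coordinatewise in base 2:
  c_1 = 14 = 0·2^0 + 1·2^1 + 1·2^2 + 1·2^3
  c_2 = 12 = 0·2^0 + 0·2^1 + 1·2^2 + 1·2^3
  c_3 = 4 = 0·2^0 + 0·2^1 + 1·2^2
  c_4 = 14 = 0·2^0 + 1·2^1 + 1·2^2 + 1·2^3
  c_5 = 8 = 0·2^0 + 0·2^1 + 0·2^2 + 1·2^3
  c_6 = 6 = 0·2^0 + 1·2^1 + 1·2^2
  c_7 = 14 = 0·2^0 + 1·2^1 + 1·2^2 + 1·2^3
  c_8 = 13 = 1·2^0 + 0·2^1 + 1·2^2 + 1·2^3
p-restricted factor λ_0 = (0, 0, 0, 0, 0, 0, 0, 1)
p-restricted factor λ_1 = (1, 0, 0, 1, 0, 1, 1, 0)
p-restricted factor λ_2 = (1, 1, 1, 1, 0, 1, 1, 1)
p-restricted factor λ_3 = (1, 1, 0, 1, 1, 0, 1, 1)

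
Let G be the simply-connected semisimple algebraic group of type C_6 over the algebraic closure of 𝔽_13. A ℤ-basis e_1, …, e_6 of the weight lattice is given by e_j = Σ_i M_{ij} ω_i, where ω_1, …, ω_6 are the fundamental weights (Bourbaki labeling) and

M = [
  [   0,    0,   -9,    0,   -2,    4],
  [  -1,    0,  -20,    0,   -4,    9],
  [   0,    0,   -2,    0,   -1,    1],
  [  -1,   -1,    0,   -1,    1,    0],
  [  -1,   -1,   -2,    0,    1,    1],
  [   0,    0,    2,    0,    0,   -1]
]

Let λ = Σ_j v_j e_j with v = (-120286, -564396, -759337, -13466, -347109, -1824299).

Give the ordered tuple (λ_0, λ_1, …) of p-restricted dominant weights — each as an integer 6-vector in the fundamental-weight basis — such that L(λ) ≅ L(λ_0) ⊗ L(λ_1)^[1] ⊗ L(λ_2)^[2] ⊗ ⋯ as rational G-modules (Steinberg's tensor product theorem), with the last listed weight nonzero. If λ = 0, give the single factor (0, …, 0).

Change of basis e → ω: c = M·v where v = (-120286, -564396, -759337, -13466, -347109, -1824299):
  c_1 = (0)·(-120286) + (0)·(-564396) + (-9)·(-759337) + (0)·(-13466) + (-2)·(-347109) + (4)·(-1824299) = 231055
  c_2 = (-1)·(-120286) + (0)·(-564396) + (-20)·(-759337) + (0)·(-13466) + (-4)·(-347109) + (9)·(-1824299) = 276771
  c_3 = (0)·(-120286) + (0)·(-564396) + (-2)·(-759337) + (0)·(-13466) + (-1)·(-347109) + (1)·(-1824299) = 41484
  c_4 = (-1)·(-120286) + (-1)·(-564396) + (0)·(-759337) + (-1)·(-13466) + (1)·(-347109) + (0)·(-1824299) = 351039
  c_5 = (-1)·(-120286) + (-1)·(-564396) + (-2)·(-759337) + (0)·(-13466) + (1)·(-347109) + (1)·(-1824299) = 31948
  c_6 = (0)·(-120286) + (0)·(-564396) + (2)·(-759337) + (0)·(-13466) + (0)·(-347109) + (-1)·(-1824299) = 305625
Writing each c_i in base p = 13:
  c_1 = 231055 = 6·13^0 + 2·13^1 + 2·13^2 + 1·13^3 + 8·13^4
  c_2 = 276771 = 1·13^0 + 9·13^1 + 12·13^2 + 8·13^3 + 9·13^4
  c_3 = 41484 = 1·13^0 + 6·13^1 + 11·13^2 + 5·13^3 + 1·13^4
  c_4 = 351039 = 0·13^0 + 2·13^1 + 10·13^2 + 3·13^3 + 12·13^4
  c_5 = 31948 = 7·13^0 + 0·13^1 + 7·13^2 + 1·13^3 + 1·13^4
  c_6 = 305625 = 8·13^0 + 5·13^1 + 1·13^2 + 9·13^3 + 10·13^4
p-restricted factor λ_0 = (6, 1, 1, 0, 7, 8)
p-restricted factor λ_1 = (2, 9, 6, 2, 0, 5)
p-restricted factor λ_2 = (2, 12, 11, 10, 7, 1)
p-restricted factor λ_3 = (1, 8, 5, 3, 1, 9)
p-restricted factor λ_4 = (8, 9, 1, 12, 1, 10)

((6, 1, 1, 0, 7, 8), (2, 9, 6, 2, 0, 5), (2, 12, 11, 10, 7, 1), (1, 8, 5, 3, 1, 9), (8, 9, 1, 12, 1, 10))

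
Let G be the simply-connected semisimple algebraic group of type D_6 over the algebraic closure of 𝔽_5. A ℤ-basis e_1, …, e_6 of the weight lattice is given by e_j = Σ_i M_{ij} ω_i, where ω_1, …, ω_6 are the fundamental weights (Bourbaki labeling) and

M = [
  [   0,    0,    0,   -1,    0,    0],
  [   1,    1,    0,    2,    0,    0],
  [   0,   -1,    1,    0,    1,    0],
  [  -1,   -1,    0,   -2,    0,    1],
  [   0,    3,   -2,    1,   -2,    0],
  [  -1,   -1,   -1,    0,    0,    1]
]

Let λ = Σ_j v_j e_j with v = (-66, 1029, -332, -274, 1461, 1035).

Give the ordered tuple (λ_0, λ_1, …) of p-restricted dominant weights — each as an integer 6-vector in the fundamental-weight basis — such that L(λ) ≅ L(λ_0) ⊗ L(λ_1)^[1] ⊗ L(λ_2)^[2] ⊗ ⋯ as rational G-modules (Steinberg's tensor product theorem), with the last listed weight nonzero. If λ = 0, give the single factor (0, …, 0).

((4, 0, 0, 0, 0, 4), (4, 3, 0, 4, 1, 0), (0, 1, 4, 4, 2, 1), (2, 3, 0, 4, 4, 3))

Change of basis e → ω: c = M·v where v = (-66, 1029, -332, -274, 1461, 1035):
  c_1 = (0)·(-66) + (0)·(1029) + (0)·(-332) + (-1)·(-274) + (0)·(1461) + (0)·(1035) = 274
  c_2 = (1)·(-66) + (1)·(1029) + (0)·(-332) + (2)·(-274) + (0)·(1461) + (0)·(1035) = 415
  c_3 = (0)·(-66) + (-1)·(1029) + (1)·(-332) + (0)·(-274) + (1)·(1461) + (0)·(1035) = 100
  c_4 = (-1)·(-66) + (-1)·(1029) + (0)·(-332) + (-2)·(-274) + (0)·(1461) + (1)·(1035) = 620
  c_5 = (0)·(-66) + (3)·(1029) + (-2)·(-332) + (1)·(-274) + (-2)·(1461) + (0)·(1035) = 555
  c_6 = (-1)·(-66) + (-1)·(1029) + (-1)·(-332) + (0)·(-274) + (0)·(1461) + (1)·(1035) = 404
Expand coordinatewise in base 5:
  c_1 = 274 = 4·5^0 + 4·5^1 + 0·5^2 + 2·5^3
  c_2 = 415 = 0·5^0 + 3·5^1 + 1·5^2 + 3·5^3
  c_3 = 100 = 0·5^0 + 0·5^1 + 4·5^2
  c_4 = 620 = 0·5^0 + 4·5^1 + 4·5^2 + 4·5^3
  c_5 = 555 = 0·5^0 + 1·5^1 + 2·5^2 + 4·5^3
  c_6 = 404 = 4·5^0 + 0·5^1 + 1·5^2 + 3·5^3
Factor λ_0 = (4, 0, 0, 0, 0, 4)
Factor λ_1 = (4, 3, 0, 4, 1, 0)
Factor λ_2 = (0, 1, 4, 4, 2, 1)
Factor λ_3 = (2, 3, 0, 4, 4, 3)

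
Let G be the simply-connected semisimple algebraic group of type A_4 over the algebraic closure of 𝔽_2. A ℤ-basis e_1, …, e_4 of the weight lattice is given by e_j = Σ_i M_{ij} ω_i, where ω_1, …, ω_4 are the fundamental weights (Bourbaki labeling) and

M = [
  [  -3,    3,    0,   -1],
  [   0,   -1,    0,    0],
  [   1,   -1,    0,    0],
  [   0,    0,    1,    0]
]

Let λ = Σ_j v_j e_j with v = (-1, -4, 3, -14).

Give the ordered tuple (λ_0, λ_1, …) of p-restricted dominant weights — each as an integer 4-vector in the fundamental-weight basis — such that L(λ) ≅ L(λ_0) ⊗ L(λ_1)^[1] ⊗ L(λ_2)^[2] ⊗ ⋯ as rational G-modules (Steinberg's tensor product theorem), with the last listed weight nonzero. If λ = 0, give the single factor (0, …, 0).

ω-coordinates c = M·v, v = (-1, -4, 3, -14):
  c_1 = (-3)·(-1) + (3)·(-4) + (0)·(3) + (-1)·(-14) = 5
  c_2 = (0)·(-1) + (-1)·(-4) + (0)·(3) + (0)·(-14) = 4
  c_3 = (1)·(-1) + (-1)·(-4) + (0)·(3) + (0)·(-14) = 3
  c_4 = (0)·(-1) + (0)·(-4) + (1)·(3) + (0)·(-14) = 3
p = 2; digits c_i = Σ_j d_{ij}·2^j, 0 ≤ d_{ij} < 2:
  c_1 = 5 = 1·2^0 + 0·2^1 + 1·2^2
  c_2 = 4 = 0·2^0 + 0·2^1 + 1·2^2
  c_3 = 3 = 1·2^0 + 1·2^1
  c_4 = 3 = 1·2^0 + 1·2^1
Factor λ_0 = (1, 0, 1, 1)
Factor λ_1 = (0, 0, 1, 1)
Factor λ_2 = (1, 1, 0, 0)

((1, 0, 1, 1), (0, 0, 1, 1), (1, 1, 0, 0))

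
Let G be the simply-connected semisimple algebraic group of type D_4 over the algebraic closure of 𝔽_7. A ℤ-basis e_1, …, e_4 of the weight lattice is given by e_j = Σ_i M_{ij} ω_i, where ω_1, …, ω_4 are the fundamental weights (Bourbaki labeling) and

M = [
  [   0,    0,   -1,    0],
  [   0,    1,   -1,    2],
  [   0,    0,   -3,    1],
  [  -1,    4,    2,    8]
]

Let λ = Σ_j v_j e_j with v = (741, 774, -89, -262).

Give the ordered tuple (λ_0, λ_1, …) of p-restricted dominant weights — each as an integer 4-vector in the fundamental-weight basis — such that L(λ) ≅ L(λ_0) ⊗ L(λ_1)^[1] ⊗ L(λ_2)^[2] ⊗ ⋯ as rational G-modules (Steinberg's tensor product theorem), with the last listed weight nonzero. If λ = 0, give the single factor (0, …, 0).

Change of basis e → ω: c = M·v where v = (741, 774, -89, -262):
  c_1 = (0)·(741) + (0)·(774) + (-1)·(-89) + (0)·(-262) = 89
  c_2 = (0)·(741) + (1)·(774) + (-1)·(-89) + (2)·(-262) = 339
  c_3 = (0)·(741) + (0)·(774) + (-3)·(-89) + (1)·(-262) = 5
  c_4 = (-1)·(741) + (4)·(774) + (2)·(-89) + (8)·(-262) = 81
p = 7; digits c_i = Σ_j d_{ij}·7^j, 0 ≤ d_{ij} < 7:
  c_1 = 89 = 5·7^0 + 5·7^1 + 1·7^2
  c_2 = 339 = 3·7^0 + 6·7^1 + 6·7^2
  c_3 = 5 = 5·7^0
  c_4 = 81 = 4·7^0 + 4·7^1 + 1·7^2
Factor λ_0 = (5, 3, 5, 4)
Factor λ_1 = (5, 6, 0, 4)
Factor λ_2 = (1, 6, 0, 1)

((5, 3, 5, 4), (5, 6, 0, 4), (1, 6, 0, 1))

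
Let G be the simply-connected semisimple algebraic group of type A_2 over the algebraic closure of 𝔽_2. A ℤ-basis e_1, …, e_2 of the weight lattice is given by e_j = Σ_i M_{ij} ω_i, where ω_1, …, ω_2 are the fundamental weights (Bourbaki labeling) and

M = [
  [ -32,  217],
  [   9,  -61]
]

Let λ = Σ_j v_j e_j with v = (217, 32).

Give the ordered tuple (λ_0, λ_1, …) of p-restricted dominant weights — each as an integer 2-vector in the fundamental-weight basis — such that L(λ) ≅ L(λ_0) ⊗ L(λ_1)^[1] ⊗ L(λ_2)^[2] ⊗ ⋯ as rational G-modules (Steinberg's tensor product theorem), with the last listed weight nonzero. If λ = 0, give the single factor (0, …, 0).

In the fundamental-weight basis, λ has coordinates c = M·v (v = (217, 32)):
  c_1 = (-32)·(217) + 217·32 = 0
  c_2 = 9·217 + (-61)·(32) = 1
Expand coordinatewise in base 2:
  c_1 = 0
  c_2 = 1 = 1·2^0
λ_0 = (0, 1)

((0, 1),)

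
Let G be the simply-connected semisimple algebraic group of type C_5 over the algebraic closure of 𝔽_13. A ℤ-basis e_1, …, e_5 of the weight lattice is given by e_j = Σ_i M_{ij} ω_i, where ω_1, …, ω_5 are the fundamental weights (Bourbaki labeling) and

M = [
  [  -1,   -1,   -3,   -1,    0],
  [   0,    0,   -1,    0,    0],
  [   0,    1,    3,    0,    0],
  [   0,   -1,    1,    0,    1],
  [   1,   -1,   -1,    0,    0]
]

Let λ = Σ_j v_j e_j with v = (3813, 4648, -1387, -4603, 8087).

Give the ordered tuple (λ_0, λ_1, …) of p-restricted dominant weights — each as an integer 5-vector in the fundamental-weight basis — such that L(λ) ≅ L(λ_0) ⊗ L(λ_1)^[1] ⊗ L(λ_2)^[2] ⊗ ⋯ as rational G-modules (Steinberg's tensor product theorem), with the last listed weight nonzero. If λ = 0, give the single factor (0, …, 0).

((4, 9, 6, 11, 6), (10, 2, 11, 1, 3), (1, 8, 2, 12, 3))

Change of basis e → ω: c = M·v where v = (3813, 4648, -1387, -4603, 8087):
  c_1 = (-1)·(3813) + (-1)·(4648) + (-3)·(-1387) + (-1)·(-4603) + 0·8087 = 303
  c_2 = 0·3813 + 0·4648 + (-1)·(-1387) + (0)·(-4603) + 0·8087 = 1387
  c_3 = 0·3813 + 1·4648 + (3)·(-1387) + (0)·(-4603) + 0·8087 = 487
  c_4 = 0·3813 + (-1)·(4648) + (1)·(-1387) + (0)·(-4603) + 1·8087 = 2052
  c_5 = 1·3813 + (-1)·(4648) + (-1)·(-1387) + (0)·(-4603) + 0·8087 = 552
Writing each c_i in base p = 13:
  c_1 = 303 = 4·13^0 + 10·13^1 + 1·13^2
  c_2 = 1387 = 9·13^0 + 2·13^1 + 8·13^2
  c_3 = 487 = 6·13^0 + 11·13^1 + 2·13^2
  c_4 = 2052 = 11·13^0 + 1·13^1 + 12·13^2
  c_5 = 552 = 6·13^0 + 3·13^1 + 3·13^2
Factor λ_0 = (4, 9, 6, 11, 6)
Factor λ_1 = (10, 2, 11, 1, 3)
Factor λ_2 = (1, 8, 2, 12, 3)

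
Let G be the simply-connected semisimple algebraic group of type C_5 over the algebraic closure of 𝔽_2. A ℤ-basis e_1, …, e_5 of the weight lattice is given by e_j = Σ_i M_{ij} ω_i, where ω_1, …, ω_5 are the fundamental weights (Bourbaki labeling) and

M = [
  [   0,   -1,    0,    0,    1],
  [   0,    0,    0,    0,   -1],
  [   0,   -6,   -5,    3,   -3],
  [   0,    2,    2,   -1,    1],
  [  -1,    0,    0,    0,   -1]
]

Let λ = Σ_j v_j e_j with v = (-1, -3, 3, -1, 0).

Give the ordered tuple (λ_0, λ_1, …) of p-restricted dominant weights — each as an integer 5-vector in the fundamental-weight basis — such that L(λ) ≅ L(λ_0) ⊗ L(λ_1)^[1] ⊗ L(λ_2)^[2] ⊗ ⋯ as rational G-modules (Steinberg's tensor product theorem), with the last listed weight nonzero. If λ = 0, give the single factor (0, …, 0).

((1, 0, 0, 1, 1), (1, 0, 0, 0, 0))

In the fundamental-weight basis, λ has coordinates c = M·v (v = (-1, -3, 3, -1, 0)):
  c_1 = 0*-1 + -1*-3 + 0*3 + 0*-1 + 1*0 = 3
  c_2 = 0*-1 + 0*-3 + 0*3 + 0*-1 + -1*0 = 0
  c_3 = 0*-1 + -6*-3 + -5*3 + 3*-1 + -3*0 = 0
  c_4 = 0*-1 + 2*-3 + 2*3 + -1*-1 + 1*0 = 1
  c_5 = -1*-1 + 0*-3 + 0*3 + 0*-1 + -1*0 = 1
Writing each c_i in base p = 2:
  c_1 = 3 = 1·2^0 + 1·2^1
  c_2 = 0
  c_3 = 0
  c_4 = 1 = 1·2^0
  c_5 = 1 = 1·2^0
λ_0 = (1, 0, 0, 1, 1)
λ_1 = (1, 0, 0, 0, 0)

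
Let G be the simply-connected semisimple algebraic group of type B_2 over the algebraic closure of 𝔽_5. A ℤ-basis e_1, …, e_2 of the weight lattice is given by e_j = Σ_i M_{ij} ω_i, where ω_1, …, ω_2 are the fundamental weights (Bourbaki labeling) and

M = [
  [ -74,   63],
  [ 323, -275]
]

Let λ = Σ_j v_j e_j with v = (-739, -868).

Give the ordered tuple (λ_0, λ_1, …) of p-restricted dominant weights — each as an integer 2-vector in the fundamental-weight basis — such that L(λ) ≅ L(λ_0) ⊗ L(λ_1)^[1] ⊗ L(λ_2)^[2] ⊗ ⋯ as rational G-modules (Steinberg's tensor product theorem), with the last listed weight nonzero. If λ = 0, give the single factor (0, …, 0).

In the fundamental-weight basis, λ has coordinates c = M·v (v = (-739, -868)):
  c_1 = -74*-739 + 63*-868 = 2
  c_2 = 323*-739 + -275*-868 = 3
Expand coordinatewise in base 5:
  c_1 = 2 = 2·5^0
  c_2 = 3 = 3·5^0
p-restricted factor λ_0 = (2, 3)

((2, 3),)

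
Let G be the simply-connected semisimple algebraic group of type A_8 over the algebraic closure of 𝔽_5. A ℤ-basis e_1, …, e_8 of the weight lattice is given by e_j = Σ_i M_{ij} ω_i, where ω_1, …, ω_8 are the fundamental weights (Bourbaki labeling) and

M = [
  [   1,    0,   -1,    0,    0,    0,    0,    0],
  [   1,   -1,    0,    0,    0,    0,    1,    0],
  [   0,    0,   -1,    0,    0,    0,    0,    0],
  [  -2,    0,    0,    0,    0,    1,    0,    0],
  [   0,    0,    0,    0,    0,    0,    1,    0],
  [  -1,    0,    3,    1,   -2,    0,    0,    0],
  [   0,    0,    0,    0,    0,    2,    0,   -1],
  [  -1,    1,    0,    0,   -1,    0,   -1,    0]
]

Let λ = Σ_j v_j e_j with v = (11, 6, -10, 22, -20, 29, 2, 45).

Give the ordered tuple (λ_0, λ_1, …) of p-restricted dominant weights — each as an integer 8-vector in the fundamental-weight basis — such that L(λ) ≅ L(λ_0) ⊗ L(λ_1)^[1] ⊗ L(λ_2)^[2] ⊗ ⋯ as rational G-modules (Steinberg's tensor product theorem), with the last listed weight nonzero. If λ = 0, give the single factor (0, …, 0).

((1, 2, 0, 2, 2, 1, 3, 3), (4, 1, 2, 1, 0, 4, 2, 2))

Compute c_i = Σ_j M_{ij} v_j with v = (11, 6, -10, 22, -20, 29, 2, 45):
  c_1 = 1*11 + 0*6 + -1*-10 + 0*22 + 0*-20 + 0*29 + 0*2 + 0*45 = 21
  c_2 = 1*11 + -1*6 + 0*-10 + 0*22 + 0*-20 + 0*29 + 1*2 + 0*45 = 7
  c_3 = 0*11 + 0*6 + -1*-10 + 0*22 + 0*-20 + 0*29 + 0*2 + 0*45 = 10
  c_4 = -2*11 + 0*6 + 0*-10 + 0*22 + 0*-20 + 1*29 + 0*2 + 0*45 = 7
  c_5 = 0*11 + 0*6 + 0*-10 + 0*22 + 0*-20 + 0*29 + 1*2 + 0*45 = 2
  c_6 = -1*11 + 0*6 + 3*-10 + 1*22 + -2*-20 + 0*29 + 0*2 + 0*45 = 21
  c_7 = 0*11 + 0*6 + 0*-10 + 0*22 + 0*-20 + 2*29 + 0*2 + -1*45 = 13
  c_8 = -1*11 + 1*6 + 0*-10 + 0*22 + -1*-20 + 0*29 + -1*2 + 0*45 = 13
Base-5 expansion of each c_i:
  c_1 = 21 = 1·5^0 + 4·5^1
  c_2 = 7 = 2·5^0 + 1·5^1
  c_3 = 10 = 0·5^0 + 2·5^1
  c_4 = 7 = 2·5^0 + 1·5^1
  c_5 = 2 = 2·5^0
  c_6 = 21 = 1·5^0 + 4·5^1
  c_7 = 13 = 3·5^0 + 2·5^1
  c_8 = 13 = 3·5^0 + 2·5^1
p-restricted factor λ_0 = (1, 2, 0, 2, 2, 1, 3, 3)
p-restricted factor λ_1 = (4, 1, 2, 1, 0, 4, 2, 2)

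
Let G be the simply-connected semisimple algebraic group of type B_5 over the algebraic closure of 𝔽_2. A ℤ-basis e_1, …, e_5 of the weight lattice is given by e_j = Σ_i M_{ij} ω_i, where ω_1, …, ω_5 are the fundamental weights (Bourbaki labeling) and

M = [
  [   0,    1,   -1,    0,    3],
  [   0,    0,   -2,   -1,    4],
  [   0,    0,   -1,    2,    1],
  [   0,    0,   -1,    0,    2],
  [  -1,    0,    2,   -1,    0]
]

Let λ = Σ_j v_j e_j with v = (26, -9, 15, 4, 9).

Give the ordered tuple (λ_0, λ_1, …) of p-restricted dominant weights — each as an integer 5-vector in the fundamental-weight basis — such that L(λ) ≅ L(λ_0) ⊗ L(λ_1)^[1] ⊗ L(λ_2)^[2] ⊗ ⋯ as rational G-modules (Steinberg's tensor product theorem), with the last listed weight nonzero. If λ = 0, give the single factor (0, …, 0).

((1, 0, 0, 1, 0), (1, 1, 1, 1, 0))

ω-coordinates c = M·v, v = (26, -9, 15, 4, 9):
  c_1 = 0*26 + 1*-9 + -1*15 + 0*4 + 3*9 = 3
  c_2 = 0*26 + 0*-9 + -2*15 + -1*4 + 4*9 = 2
  c_3 = 0*26 + 0*-9 + -1*15 + 2*4 + 1*9 = 2
  c_4 = 0*26 + 0*-9 + -1*15 + 0*4 + 2*9 = 3
  c_5 = -1*26 + 0*-9 + 2*15 + -1*4 + 0*9 = 0
Writing each c_i in base p = 2:
  c_1 = 3 = 1·2^0 + 1·2^1
  c_2 = 2 = 0·2^0 + 1·2^1
  c_3 = 2 = 0·2^0 + 1·2^1
  c_4 = 3 = 1·2^0 + 1·2^1
  c_5 = 0
Factor λ_0 = (1, 0, 0, 1, 0)
Factor λ_1 = (1, 1, 1, 1, 0)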